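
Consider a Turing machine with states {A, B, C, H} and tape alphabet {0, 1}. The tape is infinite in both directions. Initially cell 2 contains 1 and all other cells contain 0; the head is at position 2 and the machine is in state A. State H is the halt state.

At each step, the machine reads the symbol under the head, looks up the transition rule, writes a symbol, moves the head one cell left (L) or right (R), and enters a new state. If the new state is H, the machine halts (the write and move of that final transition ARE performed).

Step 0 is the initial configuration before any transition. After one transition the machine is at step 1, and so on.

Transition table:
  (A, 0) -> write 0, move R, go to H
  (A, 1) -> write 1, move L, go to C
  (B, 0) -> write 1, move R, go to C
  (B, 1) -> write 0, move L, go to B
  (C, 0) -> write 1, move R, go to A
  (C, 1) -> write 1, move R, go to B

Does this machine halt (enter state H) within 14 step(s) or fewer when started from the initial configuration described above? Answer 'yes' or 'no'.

Step 1: in state A at pos 2, read 1 -> (A,1)->write 1,move L,goto C. Now: state=C, head=1, tape[0..3]=0010 (head:  ^)
Step 2: in state C at pos 1, read 0 -> (C,0)->write 1,move R,goto A. Now: state=A, head=2, tape[0..3]=0110 (head:   ^)
Step 3: in state A at pos 2, read 1 -> (A,1)->write 1,move L,goto C. Now: state=C, head=1, tape[0..3]=0110 (head:  ^)
Step 4: in state C at pos 1, read 1 -> (C,1)->write 1,move R,goto B. Now: state=B, head=2, tape[0..3]=0110 (head:   ^)
Step 5: in state B at pos 2, read 1 -> (B,1)->write 0,move L,goto B. Now: state=B, head=1, tape[0..3]=0100 (head:  ^)
Step 6: in state B at pos 1, read 1 -> (B,1)->write 0,move L,goto B. Now: state=B, head=0, tape[-1..3]=00000 (head:  ^)
Step 7: in state B at pos 0, read 0 -> (B,0)->write 1,move R,goto C. Now: state=C, head=1, tape[-1..3]=01000 (head:   ^)
Step 8: in state C at pos 1, read 0 -> (C,0)->write 1,move R,goto A. Now: state=A, head=2, tape[-1..3]=01100 (head:    ^)
Step 9: in state A at pos 2, read 0 -> (A,0)->write 0,move R,goto H. Now: state=H, head=3, tape[-1..4]=011000 (head:     ^)
State H reached at step 9; 9 <= 14 -> yes

Answer: yes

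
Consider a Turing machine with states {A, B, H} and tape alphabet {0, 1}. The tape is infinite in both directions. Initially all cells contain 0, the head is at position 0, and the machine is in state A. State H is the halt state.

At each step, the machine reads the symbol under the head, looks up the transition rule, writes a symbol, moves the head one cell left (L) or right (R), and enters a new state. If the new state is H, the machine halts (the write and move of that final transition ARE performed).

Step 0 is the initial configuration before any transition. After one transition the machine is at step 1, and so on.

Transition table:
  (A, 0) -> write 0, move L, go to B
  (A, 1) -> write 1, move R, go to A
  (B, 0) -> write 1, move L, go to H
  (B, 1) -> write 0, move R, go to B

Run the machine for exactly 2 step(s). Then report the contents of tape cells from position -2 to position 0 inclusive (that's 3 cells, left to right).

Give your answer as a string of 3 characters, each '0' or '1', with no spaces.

Step 1: in state A at pos 0, read 0 -> (A,0)->write 0,move L,goto B. Now: state=B, head=-1, tape[-2..1]=0000 (head:  ^)
Step 2: in state B at pos -1, read 0 -> (B,0)->write 1,move L,goto H. Now: state=H, head=-2, tape[-3..1]=00100 (head:  ^)

Answer: 010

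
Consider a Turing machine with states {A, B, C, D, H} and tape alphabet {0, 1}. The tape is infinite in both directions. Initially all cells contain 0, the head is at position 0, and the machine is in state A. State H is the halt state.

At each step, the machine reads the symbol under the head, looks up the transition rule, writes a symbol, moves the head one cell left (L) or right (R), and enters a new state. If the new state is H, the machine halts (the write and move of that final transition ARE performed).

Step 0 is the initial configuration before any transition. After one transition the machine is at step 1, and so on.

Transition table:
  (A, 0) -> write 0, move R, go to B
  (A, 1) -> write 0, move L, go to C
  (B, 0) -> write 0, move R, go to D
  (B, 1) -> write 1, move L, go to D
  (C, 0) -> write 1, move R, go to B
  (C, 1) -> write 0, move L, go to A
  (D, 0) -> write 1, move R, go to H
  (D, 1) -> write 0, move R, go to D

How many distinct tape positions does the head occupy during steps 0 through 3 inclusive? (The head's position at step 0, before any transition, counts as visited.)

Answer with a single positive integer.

Step 1: in state A at pos 0, read 0 -> (A,0)->write 0,move R,goto B. Now: state=B, head=1, tape[-1..2]=0000 (head:   ^)
Step 2: in state B at pos 1, read 0 -> (B,0)->write 0,move R,goto D. Now: state=D, head=2, tape[-1..3]=00000 (head:    ^)
Step 3: in state D at pos 2, read 0 -> (D,0)->write 1,move R,goto H. Now: state=H, head=3, tape[-1..4]=000100 (head:     ^)
Head positions at steps 0..3: starting at 0, distinct positions visited = {0, 1, 2, 3} -> 4 position(s)

Answer: 4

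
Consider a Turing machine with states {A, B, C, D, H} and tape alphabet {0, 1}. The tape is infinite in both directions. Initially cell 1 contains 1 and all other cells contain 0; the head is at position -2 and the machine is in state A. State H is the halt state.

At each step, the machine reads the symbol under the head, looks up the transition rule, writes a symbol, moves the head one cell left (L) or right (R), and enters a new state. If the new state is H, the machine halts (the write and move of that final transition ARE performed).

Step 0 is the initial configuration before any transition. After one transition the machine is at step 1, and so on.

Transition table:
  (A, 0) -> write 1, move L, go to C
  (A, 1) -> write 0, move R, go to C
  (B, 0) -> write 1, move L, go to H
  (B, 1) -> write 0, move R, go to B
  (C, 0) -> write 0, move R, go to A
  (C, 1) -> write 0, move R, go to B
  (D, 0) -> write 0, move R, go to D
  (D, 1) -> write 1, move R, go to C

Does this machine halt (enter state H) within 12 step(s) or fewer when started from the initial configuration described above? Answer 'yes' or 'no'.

Answer: yes

Derivation:
Step 1: in state A at pos -2, read 0 -> (A,0)->write 1,move L,goto C. Now: state=C, head=-3, tape[-4..2]=0010010 (head:  ^)
Step 2: in state C at pos -3, read 0 -> (C,0)->write 0,move R,goto A. Now: state=A, head=-2, tape[-4..2]=0010010 (head:   ^)
Step 3: in state A at pos -2, read 1 -> (A,1)->write 0,move R,goto C. Now: state=C, head=-1, tape[-4..2]=0000010 (head:    ^)
Step 4: in state C at pos -1, read 0 -> (C,0)->write 0,move R,goto A. Now: state=A, head=0, tape[-4..2]=0000010 (head:     ^)
Step 5: in state A at pos 0, read 0 -> (A,0)->write 1,move L,goto C. Now: state=C, head=-1, tape[-4..2]=0000110 (head:    ^)
Step 6: in state C at pos -1, read 0 -> (C,0)->write 0,move R,goto A. Now: state=A, head=0, tape[-4..2]=0000110 (head:     ^)
Step 7: in state A at pos 0, read 1 -> (A,1)->write 0,move R,goto C. Now: state=C, head=1, tape[-4..2]=0000010 (head:      ^)
Step 8: in state C at pos 1, read 1 -> (C,1)->write 0,move R,goto B. Now: state=B, head=2, tape[-4..3]=00000000 (head:       ^)
Step 9: in state B at pos 2, read 0 -> (B,0)->write 1,move L,goto H. Now: state=H, head=1, tape[-4..3]=00000010 (head:      ^)
State H reached at step 9; 9 <= 12 -> yes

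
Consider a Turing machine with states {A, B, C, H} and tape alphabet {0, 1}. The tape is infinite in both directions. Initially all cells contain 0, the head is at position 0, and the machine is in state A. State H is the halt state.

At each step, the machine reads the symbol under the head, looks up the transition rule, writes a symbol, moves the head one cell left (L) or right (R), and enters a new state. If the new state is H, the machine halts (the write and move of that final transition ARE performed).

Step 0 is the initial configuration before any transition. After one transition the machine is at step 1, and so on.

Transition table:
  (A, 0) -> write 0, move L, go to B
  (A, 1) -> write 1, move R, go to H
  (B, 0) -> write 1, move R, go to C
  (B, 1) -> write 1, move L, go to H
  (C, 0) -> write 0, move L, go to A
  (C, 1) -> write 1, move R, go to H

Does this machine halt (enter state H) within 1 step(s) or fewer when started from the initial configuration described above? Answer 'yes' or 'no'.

Step 1: in state A at pos 0, read 0 -> (A,0)->write 0,move L,goto B. Now: state=B, head=-1, tape[-2..1]=0000 (head:  ^)
After 1 step(s): state = B (not H) -> not halted within 1 -> no

Answer: no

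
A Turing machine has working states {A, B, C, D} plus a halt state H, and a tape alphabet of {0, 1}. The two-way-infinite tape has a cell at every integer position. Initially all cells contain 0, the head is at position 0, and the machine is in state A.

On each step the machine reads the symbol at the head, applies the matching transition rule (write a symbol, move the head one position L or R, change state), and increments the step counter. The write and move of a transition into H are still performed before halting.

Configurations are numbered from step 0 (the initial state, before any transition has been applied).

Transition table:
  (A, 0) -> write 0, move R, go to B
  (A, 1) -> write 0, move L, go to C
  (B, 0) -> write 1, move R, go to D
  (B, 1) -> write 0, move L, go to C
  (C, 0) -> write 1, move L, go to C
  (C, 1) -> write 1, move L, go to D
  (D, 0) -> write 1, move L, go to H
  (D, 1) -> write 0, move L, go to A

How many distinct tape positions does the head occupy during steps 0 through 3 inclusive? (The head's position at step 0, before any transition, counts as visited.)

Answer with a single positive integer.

Answer: 3

Derivation:
Step 1: in state A at pos 0, read 0 -> (A,0)->write 0,move R,goto B. Now: state=B, head=1, tape[-1..2]=0000 (head:   ^)
Step 2: in state B at pos 1, read 0 -> (B,0)->write 1,move R,goto D. Now: state=D, head=2, tape[-1..3]=00100 (head:    ^)
Step 3: in state D at pos 2, read 0 -> (D,0)->write 1,move L,goto H. Now: state=H, head=1, tape[-1..3]=00110 (head:   ^)
Head positions at steps 0..3: starting at 0, distinct positions visited = {0, 1, 2} -> 3 position(s)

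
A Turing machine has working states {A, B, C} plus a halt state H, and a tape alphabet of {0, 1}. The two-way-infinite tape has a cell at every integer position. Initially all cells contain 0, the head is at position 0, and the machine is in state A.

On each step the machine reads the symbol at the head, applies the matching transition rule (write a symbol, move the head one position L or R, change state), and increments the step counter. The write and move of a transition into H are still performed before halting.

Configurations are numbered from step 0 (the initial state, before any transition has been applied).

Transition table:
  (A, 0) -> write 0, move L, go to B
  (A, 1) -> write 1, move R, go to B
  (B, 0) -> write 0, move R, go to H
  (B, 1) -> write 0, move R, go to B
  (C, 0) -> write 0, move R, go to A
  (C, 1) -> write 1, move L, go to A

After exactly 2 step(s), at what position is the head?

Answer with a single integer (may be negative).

Answer: 0

Derivation:
Step 1: in state A at pos 0, read 0 -> (A,0)->write 0,move L,goto B. Now: state=B, head=-1, tape[-2..1]=0000 (head:  ^)
Step 2: in state B at pos -1, read 0 -> (B,0)->write 0,move R,goto H. Now: state=H, head=0, tape[-2..1]=0000 (head:   ^)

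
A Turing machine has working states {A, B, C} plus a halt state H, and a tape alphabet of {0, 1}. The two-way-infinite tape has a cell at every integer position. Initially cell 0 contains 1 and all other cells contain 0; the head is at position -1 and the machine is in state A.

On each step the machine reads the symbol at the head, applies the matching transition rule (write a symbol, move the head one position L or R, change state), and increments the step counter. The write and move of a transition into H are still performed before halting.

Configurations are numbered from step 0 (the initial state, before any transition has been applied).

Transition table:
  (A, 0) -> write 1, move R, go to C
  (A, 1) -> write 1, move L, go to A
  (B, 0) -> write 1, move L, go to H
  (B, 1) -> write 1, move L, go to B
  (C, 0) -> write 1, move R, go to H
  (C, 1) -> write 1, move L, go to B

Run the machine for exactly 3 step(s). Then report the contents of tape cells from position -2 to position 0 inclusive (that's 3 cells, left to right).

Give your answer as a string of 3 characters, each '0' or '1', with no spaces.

Answer: 011

Derivation:
Step 1: in state A at pos -1, read 0 -> (A,0)->write 1,move R,goto C. Now: state=C, head=0, tape[-2..1]=0110 (head:   ^)
Step 2: in state C at pos 0, read 1 -> (C,1)->write 1,move L,goto B. Now: state=B, head=-1, tape[-2..1]=0110 (head:  ^)
Step 3: in state B at pos -1, read 1 -> (B,1)->write 1,move L,goto B. Now: state=B, head=-2, tape[-3..1]=00110 (head:  ^)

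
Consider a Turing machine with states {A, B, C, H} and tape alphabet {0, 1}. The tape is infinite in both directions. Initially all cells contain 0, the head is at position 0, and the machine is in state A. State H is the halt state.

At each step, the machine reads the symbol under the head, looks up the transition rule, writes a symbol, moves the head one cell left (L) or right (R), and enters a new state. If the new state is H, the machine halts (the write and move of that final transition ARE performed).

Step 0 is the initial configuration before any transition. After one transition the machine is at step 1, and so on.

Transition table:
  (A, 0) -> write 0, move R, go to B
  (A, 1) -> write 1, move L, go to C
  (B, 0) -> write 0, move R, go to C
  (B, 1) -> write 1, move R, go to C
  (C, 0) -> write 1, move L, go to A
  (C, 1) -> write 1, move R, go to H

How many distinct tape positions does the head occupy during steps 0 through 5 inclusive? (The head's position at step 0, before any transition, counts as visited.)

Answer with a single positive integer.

Step 1: in state A at pos 0, read 0 -> (A,0)->write 0,move R,goto B. Now: state=B, head=1, tape[-1..2]=0000 (head:   ^)
Step 2: in state B at pos 1, read 0 -> (B,0)->write 0,move R,goto C. Now: state=C, head=2, tape[-1..3]=00000 (head:    ^)
Step 3: in state C at pos 2, read 0 -> (C,0)->write 1,move L,goto A. Now: state=A, head=1, tape[-1..3]=00010 (head:   ^)
Step 4: in state A at pos 1, read 0 -> (A,0)->write 0,move R,goto B. Now: state=B, head=2, tape[-1..3]=00010 (head:    ^)
Step 5: in state B at pos 2, read 1 -> (B,1)->write 1,move R,goto C. Now: state=C, head=3, tape[-1..4]=000100 (head:     ^)
Head positions at steps 0..5: starting at 0, distinct positions visited = {0, 1, 2, 3} -> 4 position(s)

Answer: 4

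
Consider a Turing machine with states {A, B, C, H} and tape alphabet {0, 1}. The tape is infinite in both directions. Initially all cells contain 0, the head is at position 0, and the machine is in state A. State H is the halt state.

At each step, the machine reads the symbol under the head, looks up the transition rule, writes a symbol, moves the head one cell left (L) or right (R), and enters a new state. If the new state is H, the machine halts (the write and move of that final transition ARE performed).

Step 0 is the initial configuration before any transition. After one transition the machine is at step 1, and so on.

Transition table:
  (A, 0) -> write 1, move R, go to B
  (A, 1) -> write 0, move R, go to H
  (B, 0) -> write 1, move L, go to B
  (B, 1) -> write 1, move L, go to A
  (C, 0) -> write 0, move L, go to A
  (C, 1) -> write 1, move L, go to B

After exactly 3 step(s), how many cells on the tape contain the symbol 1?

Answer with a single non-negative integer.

Step 1: in state A at pos 0, read 0 -> (A,0)->write 1,move R,goto B. Now: state=B, head=1, tape[-1..2]=0100 (head:   ^)
Step 2: in state B at pos 1, read 0 -> (B,0)->write 1,move L,goto B. Now: state=B, head=0, tape[-1..2]=0110 (head:  ^)
Step 3: in state B at pos 0, read 1 -> (B,1)->write 1,move L,goto A. Now: state=A, head=-1, tape[-2..2]=00110 (head:  ^)
Cells containing 1 after step 3: {0, 1} -> 2 cell(s)

Answer: 2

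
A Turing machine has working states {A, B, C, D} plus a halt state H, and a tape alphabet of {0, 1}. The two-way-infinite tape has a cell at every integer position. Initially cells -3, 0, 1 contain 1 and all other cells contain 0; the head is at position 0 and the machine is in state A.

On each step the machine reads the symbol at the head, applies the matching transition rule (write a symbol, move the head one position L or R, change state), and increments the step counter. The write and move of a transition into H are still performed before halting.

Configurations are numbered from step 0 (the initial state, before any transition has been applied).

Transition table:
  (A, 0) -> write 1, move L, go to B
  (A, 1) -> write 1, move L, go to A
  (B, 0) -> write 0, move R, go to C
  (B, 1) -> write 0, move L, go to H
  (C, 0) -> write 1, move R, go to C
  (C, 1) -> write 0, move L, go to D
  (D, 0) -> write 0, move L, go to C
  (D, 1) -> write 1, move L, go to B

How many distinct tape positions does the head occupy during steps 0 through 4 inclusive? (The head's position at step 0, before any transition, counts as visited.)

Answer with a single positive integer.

Answer: 3

Derivation:
Step 1: in state A at pos 0, read 1 -> (A,1)->write 1,move L,goto A. Now: state=A, head=-1, tape[-4..2]=0100110 (head:    ^)
Step 2: in state A at pos -1, read 0 -> (A,0)->write 1,move L,goto B. Now: state=B, head=-2, tape[-4..2]=0101110 (head:   ^)
Step 3: in state B at pos -2, read 0 -> (B,0)->write 0,move R,goto C. Now: state=C, head=-1, tape[-4..2]=0101110 (head:    ^)
Step 4: in state C at pos -1, read 1 -> (C,1)->write 0,move L,goto D. Now: state=D, head=-2, tape[-4..2]=0100110 (head:   ^)
Head positions at steps 0..4: starting at 0, distinct positions visited = {-2, -1, 0} -> 3 position(s)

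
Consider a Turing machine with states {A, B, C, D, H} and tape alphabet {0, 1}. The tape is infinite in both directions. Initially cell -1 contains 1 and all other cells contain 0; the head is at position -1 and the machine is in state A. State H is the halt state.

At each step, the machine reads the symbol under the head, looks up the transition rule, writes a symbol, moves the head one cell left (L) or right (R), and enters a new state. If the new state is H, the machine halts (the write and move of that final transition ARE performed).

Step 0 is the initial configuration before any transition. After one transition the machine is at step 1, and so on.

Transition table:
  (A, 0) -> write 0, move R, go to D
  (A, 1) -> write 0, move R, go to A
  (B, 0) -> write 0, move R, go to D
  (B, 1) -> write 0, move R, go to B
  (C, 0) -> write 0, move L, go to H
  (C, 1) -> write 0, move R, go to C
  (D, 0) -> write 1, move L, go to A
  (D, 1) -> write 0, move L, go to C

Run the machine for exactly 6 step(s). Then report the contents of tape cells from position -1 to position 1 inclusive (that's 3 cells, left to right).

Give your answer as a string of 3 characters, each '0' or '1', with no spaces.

Answer: 000

Derivation:
Step 1: in state A at pos -1, read 1 -> (A,1)->write 0,move R,goto A. Now: state=A, head=0, tape[-2..1]=0000 (head:   ^)
Step 2: in state A at pos 0, read 0 -> (A,0)->write 0,move R,goto D. Now: state=D, head=1, tape[-2..2]=00000 (head:    ^)
Step 3: in state D at pos 1, read 0 -> (D,0)->write 1,move L,goto A. Now: state=A, head=0, tape[-2..2]=00010 (head:   ^)
Step 4: in state A at pos 0, read 0 -> (A,0)->write 0,move R,goto D. Now: state=D, head=1, tape[-2..2]=00010 (head:    ^)
Step 5: in state D at pos 1, read 1 -> (D,1)->write 0,move L,goto C. Now: state=C, head=0, tape[-2..2]=00000 (head:   ^)
Step 6: in state C at pos 0, read 0 -> (C,0)->write 0,move L,goto H. Now: state=H, head=-1, tape[-2..2]=00000 (head:  ^)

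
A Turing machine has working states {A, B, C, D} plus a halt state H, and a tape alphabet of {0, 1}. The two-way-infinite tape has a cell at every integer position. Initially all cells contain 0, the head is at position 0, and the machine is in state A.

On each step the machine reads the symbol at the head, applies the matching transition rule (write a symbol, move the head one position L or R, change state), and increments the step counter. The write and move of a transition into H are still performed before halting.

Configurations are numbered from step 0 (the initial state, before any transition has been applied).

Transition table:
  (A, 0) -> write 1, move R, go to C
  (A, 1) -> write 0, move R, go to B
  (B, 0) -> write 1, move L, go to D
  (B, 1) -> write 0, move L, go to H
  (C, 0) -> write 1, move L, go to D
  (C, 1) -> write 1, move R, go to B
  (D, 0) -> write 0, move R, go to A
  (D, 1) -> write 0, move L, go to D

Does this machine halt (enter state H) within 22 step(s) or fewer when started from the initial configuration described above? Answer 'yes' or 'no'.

Step 1: in state A at pos 0, read 0 -> (A,0)->write 1,move R,goto C. Now: state=C, head=1, tape[-1..2]=0100 (head:   ^)
Step 2: in state C at pos 1, read 0 -> (C,0)->write 1,move L,goto D. Now: state=D, head=0, tape[-1..2]=0110 (head:  ^)
Step 3: in state D at pos 0, read 1 -> (D,1)->write 0,move L,goto D. Now: state=D, head=-1, tape[-2..2]=00010 (head:  ^)
Step 4: in state D at pos -1, read 0 -> (D,0)->write 0,move R,goto A. Now: state=A, head=0, tape[-2..2]=00010 (head:   ^)
Step 5: in state A at pos 0, read 0 -> (A,0)->write 1,move R,goto C. Now: state=C, head=1, tape[-2..2]=00110 (head:    ^)
Step 6: in state C at pos 1, read 1 -> (C,1)->write 1,move R,goto B. Now: state=B, head=2, tape[-2..3]=001100 (head:     ^)
Step 7: in state B at pos 2, read 0 -> (B,0)->write 1,move L,goto D. Now: state=D, head=1, tape[-2..3]=001110 (head:    ^)
Step 8: in state D at pos 1, read 1 -> (D,1)->write 0,move L,goto D. Now: state=D, head=0, tape[-2..3]=001010 (head:   ^)
Step 9: in state D at pos 0, read 1 -> (D,1)->write 0,move L,goto D. Now: state=D, head=-1, tape[-2..3]=000010 (head:  ^)
Step 10: in state D at pos -1, read 0 -> (D,0)->write 0,move R,goto A. Now: state=A, head=0, tape[-2..3]=000010 (head:   ^)
Step 11: in state A at pos 0, read 0 -> (A,0)->write 1,move R,goto C. Now: state=C, head=1, tape[-2..3]=001010 (head:    ^)
Step 12: in state C at pos 1, read 0 -> (C,0)->write 1,move L,goto D. Now: state=D, head=0, tape[-2..3]=001110 (head:   ^)
Step 13: in state D at pos 0, read 1 -> (D,1)->write 0,move L,goto D. Now: state=D, head=-1, tape[-2..3]=000110 (head:  ^)
Step 14: in state D at pos -1, read 0 -> (D,0)->write 0,move R,goto A. Now: state=A, head=0, tape[-2..3]=000110 (head:   ^)
Step 15: in state A at pos 0, read 0 -> (A,0)->write 1,move R,goto C. Now: state=C, head=1, tape[-2..3]=001110 (head:    ^)
Step 16: in state C at pos 1, read 1 -> (C,1)->write 1,move R,goto B. Now: state=B, head=2, tape[-2..3]=001110 (head:     ^)
Step 17: in state B at pos 2, read 1 -> (B,1)->write 0,move L,goto H. Now: state=H, head=1, tape[-2..3]=001100 (head:    ^)
State H reached at step 17; 17 <= 22 -> yes

Answer: yes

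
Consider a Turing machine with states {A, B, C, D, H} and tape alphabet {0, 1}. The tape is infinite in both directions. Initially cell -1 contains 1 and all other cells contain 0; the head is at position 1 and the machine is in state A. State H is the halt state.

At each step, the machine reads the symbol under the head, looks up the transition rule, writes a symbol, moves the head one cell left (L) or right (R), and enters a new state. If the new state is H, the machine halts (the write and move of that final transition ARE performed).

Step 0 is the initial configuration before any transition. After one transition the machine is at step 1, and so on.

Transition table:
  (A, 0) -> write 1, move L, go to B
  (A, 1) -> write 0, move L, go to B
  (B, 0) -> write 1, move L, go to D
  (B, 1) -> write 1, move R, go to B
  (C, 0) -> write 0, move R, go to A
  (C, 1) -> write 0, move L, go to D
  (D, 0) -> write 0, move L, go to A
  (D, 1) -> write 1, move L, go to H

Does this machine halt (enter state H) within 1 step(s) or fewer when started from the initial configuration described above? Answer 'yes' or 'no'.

Step 1: in state A at pos 1, read 0 -> (A,0)->write 1,move L,goto B. Now: state=B, head=0, tape[-2..2]=01010 (head:   ^)
After 1 step(s): state = B (not H) -> not halted within 1 -> no

Answer: no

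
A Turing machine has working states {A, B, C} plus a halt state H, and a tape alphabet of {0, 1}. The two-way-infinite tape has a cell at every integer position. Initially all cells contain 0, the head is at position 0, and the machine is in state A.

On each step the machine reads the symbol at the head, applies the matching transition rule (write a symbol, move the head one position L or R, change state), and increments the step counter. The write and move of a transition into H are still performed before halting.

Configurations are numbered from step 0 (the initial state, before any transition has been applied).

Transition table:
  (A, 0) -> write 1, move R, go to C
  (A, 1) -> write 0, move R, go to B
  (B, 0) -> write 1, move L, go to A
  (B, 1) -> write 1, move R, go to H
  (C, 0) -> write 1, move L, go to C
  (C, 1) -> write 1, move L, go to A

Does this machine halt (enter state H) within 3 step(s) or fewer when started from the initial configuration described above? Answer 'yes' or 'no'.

Answer: no

Derivation:
Step 1: in state A at pos 0, read 0 -> (A,0)->write 1,move R,goto C. Now: state=C, head=1, tape[-1..2]=0100 (head:   ^)
Step 2: in state C at pos 1, read 0 -> (C,0)->write 1,move L,goto C. Now: state=C, head=0, tape[-1..2]=0110 (head:  ^)
Step 3: in state C at pos 0, read 1 -> (C,1)->write 1,move L,goto A. Now: state=A, head=-1, tape[-2..2]=00110 (head:  ^)
After 3 step(s): state = A (not H) -> not halted within 3 -> no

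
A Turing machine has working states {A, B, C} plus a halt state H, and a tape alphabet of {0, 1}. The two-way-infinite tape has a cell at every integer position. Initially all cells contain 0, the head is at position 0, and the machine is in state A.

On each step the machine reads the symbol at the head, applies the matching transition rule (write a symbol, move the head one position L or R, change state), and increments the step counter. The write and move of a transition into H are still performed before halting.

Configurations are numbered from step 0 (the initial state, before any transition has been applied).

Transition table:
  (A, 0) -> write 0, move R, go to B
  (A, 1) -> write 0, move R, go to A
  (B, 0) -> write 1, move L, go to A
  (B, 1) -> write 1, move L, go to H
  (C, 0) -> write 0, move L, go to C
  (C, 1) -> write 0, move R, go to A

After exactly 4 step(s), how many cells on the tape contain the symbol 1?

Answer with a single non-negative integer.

Step 1: in state A at pos 0, read 0 -> (A,0)->write 0,move R,goto B. Now: state=B, head=1, tape[-1..2]=0000 (head:   ^)
Step 2: in state B at pos 1, read 0 -> (B,0)->write 1,move L,goto A. Now: state=A, head=0, tape[-1..2]=0010 (head:  ^)
Step 3: in state A at pos 0, read 0 -> (A,0)->write 0,move R,goto B. Now: state=B, head=1, tape[-1..2]=0010 (head:   ^)
Step 4: in state B at pos 1, read 1 -> (B,1)->write 1,move L,goto H. Now: state=H, head=0, tape[-1..2]=0010 (head:  ^)
Cells containing 1 after step 4: {1} -> 1 cell(s)

Answer: 1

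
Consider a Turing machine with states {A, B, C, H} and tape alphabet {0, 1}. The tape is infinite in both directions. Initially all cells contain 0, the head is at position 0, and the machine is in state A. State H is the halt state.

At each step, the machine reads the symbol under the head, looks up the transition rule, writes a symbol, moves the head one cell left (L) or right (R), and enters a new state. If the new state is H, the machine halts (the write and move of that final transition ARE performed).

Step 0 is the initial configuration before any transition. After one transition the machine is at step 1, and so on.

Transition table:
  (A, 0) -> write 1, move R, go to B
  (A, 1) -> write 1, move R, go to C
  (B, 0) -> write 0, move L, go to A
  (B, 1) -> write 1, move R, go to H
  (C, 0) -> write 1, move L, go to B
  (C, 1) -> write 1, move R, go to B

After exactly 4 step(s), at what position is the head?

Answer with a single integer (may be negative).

Step 1: in state A at pos 0, read 0 -> (A,0)->write 1,move R,goto B. Now: state=B, head=1, tape[-1..2]=0100 (head:   ^)
Step 2: in state B at pos 1, read 0 -> (B,0)->write 0,move L,goto A. Now: state=A, head=0, tape[-1..2]=0100 (head:  ^)
Step 3: in state A at pos 0, read 1 -> (A,1)->write 1,move R,goto C. Now: state=C, head=1, tape[-1..2]=0100 (head:   ^)
Step 4: in state C at pos 1, read 0 -> (C,0)->write 1,move L,goto B. Now: state=B, head=0, tape[-1..2]=0110 (head:  ^)

Answer: 0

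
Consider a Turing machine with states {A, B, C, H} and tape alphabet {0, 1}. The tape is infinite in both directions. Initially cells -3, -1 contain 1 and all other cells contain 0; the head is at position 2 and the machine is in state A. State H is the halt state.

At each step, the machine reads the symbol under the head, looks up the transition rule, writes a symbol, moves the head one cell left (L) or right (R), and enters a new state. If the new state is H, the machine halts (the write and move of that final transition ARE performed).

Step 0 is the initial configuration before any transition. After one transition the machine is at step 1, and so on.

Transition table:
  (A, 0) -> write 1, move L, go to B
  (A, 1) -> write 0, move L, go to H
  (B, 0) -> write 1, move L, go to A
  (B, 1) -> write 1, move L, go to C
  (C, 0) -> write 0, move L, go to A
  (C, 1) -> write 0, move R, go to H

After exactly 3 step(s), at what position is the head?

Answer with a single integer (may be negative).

Step 1: in state A at pos 2, read 0 -> (A,0)->write 1,move L,goto B. Now: state=B, head=1, tape[-4..3]=01010010 (head:      ^)
Step 2: in state B at pos 1, read 0 -> (B,0)->write 1,move L,goto A. Now: state=A, head=0, tape[-4..3]=01010110 (head:     ^)
Step 3: in state A at pos 0, read 0 -> (A,0)->write 1,move L,goto B. Now: state=B, head=-1, tape[-4..3]=01011110 (head:    ^)

Answer: -1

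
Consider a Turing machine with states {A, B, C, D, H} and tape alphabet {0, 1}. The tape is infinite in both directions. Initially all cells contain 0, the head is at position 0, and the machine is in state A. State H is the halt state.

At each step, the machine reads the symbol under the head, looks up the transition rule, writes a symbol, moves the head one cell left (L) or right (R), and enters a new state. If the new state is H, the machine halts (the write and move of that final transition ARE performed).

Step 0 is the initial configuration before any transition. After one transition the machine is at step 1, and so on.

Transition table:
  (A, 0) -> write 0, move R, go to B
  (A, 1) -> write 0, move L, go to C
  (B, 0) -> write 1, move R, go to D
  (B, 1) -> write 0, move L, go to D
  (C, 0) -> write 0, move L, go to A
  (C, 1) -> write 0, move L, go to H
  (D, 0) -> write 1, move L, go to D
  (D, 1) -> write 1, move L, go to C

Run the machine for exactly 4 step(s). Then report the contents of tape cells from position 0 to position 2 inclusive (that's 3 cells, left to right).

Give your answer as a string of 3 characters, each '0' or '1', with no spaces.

Step 1: in state A at pos 0, read 0 -> (A,0)->write 0,move R,goto B. Now: state=B, head=1, tape[-1..2]=0000 (head:   ^)
Step 2: in state B at pos 1, read 0 -> (B,0)->write 1,move R,goto D. Now: state=D, head=2, tape[-1..3]=00100 (head:    ^)
Step 3: in state D at pos 2, read 0 -> (D,0)->write 1,move L,goto D. Now: state=D, head=1, tape[-1..3]=00110 (head:   ^)
Step 4: in state D at pos 1, read 1 -> (D,1)->write 1,move L,goto C. Now: state=C, head=0, tape[-1..3]=00110 (head:  ^)

Answer: 011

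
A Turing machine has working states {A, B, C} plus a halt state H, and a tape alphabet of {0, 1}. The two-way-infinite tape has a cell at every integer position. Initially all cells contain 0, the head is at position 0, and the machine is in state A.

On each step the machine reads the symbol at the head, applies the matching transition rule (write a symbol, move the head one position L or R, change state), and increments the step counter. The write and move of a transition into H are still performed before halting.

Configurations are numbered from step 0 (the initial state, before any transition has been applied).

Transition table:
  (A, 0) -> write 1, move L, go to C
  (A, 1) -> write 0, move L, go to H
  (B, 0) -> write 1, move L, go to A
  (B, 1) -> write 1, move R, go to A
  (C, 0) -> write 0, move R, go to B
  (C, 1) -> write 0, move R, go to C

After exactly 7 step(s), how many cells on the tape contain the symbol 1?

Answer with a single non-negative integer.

Step 1: in state A at pos 0, read 0 -> (A,0)->write 1,move L,goto C. Now: state=C, head=-1, tape[-2..1]=0010 (head:  ^)
Step 2: in state C at pos -1, read 0 -> (C,0)->write 0,move R,goto B. Now: state=B, head=0, tape[-2..1]=0010 (head:   ^)
Step 3: in state B at pos 0, read 1 -> (B,1)->write 1,move R,goto A. Now: state=A, head=1, tape[-2..2]=00100 (head:    ^)
Step 4: in state A at pos 1, read 0 -> (A,0)->write 1,move L,goto C. Now: state=C, head=0, tape[-2..2]=00110 (head:   ^)
Step 5: in state C at pos 0, read 1 -> (C,1)->write 0,move R,goto C. Now: state=C, head=1, tape[-2..2]=00010 (head:    ^)
Step 6: in state C at pos 1, read 1 -> (C,1)->write 0,move R,goto C. Now: state=C, head=2, tape[-2..3]=000000 (head:     ^)
Step 7: in state C at pos 2, read 0 -> (C,0)->write 0,move R,goto B. Now: state=B, head=3, tape[-2..4]=0000000 (head:      ^)
No cell contains 1 after step 7 -> 0 cell(s)

Answer: 0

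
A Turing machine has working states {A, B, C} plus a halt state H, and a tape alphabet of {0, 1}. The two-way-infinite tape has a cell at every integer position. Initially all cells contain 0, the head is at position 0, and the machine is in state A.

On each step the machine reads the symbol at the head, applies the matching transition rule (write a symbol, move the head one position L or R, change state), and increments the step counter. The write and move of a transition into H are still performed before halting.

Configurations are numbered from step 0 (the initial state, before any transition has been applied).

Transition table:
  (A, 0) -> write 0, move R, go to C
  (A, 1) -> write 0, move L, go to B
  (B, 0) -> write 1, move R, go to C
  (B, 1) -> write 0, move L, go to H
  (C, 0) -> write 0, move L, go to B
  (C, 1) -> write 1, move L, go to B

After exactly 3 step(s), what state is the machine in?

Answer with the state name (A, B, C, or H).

Answer: C

Derivation:
Step 1: in state A at pos 0, read 0 -> (A,0)->write 0,move R,goto C. Now: state=C, head=1, tape[-1..2]=0000 (head:   ^)
Step 2: in state C at pos 1, read 0 -> (C,0)->write 0,move L,goto B. Now: state=B, head=0, tape[-1..2]=0000 (head:  ^)
Step 3: in state B at pos 0, read 0 -> (B,0)->write 1,move R,goto C. Now: state=C, head=1, tape[-1..2]=0100 (head:   ^)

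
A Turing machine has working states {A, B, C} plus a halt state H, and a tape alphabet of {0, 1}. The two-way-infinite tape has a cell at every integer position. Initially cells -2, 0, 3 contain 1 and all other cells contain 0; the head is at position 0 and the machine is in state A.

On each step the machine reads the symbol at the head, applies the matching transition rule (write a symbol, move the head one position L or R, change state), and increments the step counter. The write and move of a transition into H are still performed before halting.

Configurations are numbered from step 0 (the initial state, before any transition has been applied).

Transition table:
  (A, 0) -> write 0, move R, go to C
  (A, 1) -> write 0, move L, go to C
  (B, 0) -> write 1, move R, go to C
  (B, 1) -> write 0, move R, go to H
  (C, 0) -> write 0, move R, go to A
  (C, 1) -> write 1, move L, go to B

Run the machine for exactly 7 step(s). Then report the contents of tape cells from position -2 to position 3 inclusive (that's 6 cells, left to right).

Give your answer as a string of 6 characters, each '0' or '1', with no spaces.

Answer: 100011

Derivation:
Step 1: in state A at pos 0, read 1 -> (A,1)->write 0,move L,goto C. Now: state=C, head=-1, tape[-3..4]=01000010 (head:   ^)
Step 2: in state C at pos -1, read 0 -> (C,0)->write 0,move R,goto A. Now: state=A, head=0, tape[-3..4]=01000010 (head:    ^)
Step 3: in state A at pos 0, read 0 -> (A,0)->write 0,move R,goto C. Now: state=C, head=1, tape[-3..4]=01000010 (head:     ^)
Step 4: in state C at pos 1, read 0 -> (C,0)->write 0,move R,goto A. Now: state=A, head=2, tape[-3..4]=01000010 (head:      ^)
Step 5: in state A at pos 2, read 0 -> (A,0)->write 0,move R,goto C. Now: state=C, head=3, tape[-3..4]=01000010 (head:       ^)
Step 6: in state C at pos 3, read 1 -> (C,1)->write 1,move L,goto B. Now: state=B, head=2, tape[-3..4]=01000010 (head:      ^)
Step 7: in state B at pos 2, read 0 -> (B,0)->write 1,move R,goto C. Now: state=C, head=3, tape[-3..4]=01000110 (head:       ^)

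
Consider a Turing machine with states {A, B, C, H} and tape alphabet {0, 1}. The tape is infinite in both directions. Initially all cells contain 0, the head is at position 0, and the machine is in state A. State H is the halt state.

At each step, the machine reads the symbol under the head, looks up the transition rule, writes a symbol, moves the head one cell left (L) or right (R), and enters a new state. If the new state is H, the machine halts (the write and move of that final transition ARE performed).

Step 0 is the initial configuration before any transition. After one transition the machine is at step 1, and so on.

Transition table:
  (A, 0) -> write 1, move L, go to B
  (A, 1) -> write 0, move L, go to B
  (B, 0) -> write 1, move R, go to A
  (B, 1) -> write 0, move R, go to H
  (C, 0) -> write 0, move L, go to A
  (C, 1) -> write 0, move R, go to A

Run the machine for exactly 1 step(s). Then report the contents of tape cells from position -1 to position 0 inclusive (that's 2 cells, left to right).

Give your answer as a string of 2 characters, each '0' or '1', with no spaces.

Step 1: in state A at pos 0, read 0 -> (A,0)->write 1,move L,goto B. Now: state=B, head=-1, tape[-2..1]=0010 (head:  ^)

Answer: 01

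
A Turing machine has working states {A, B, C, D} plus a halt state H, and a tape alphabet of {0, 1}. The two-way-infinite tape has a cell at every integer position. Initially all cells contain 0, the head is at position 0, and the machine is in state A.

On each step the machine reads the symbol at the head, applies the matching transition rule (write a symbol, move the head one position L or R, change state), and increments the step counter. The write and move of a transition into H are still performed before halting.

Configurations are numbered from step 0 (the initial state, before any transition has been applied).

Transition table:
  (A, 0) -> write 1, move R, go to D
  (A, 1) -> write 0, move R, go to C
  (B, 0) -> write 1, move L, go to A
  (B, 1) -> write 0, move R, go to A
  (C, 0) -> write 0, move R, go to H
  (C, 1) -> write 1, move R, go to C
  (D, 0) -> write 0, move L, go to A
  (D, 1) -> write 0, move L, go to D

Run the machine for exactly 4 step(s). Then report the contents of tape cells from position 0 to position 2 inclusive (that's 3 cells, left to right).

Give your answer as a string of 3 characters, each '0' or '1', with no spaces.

Answer: 000

Derivation:
Step 1: in state A at pos 0, read 0 -> (A,0)->write 1,move R,goto D. Now: state=D, head=1, tape[-1..2]=0100 (head:   ^)
Step 2: in state D at pos 1, read 0 -> (D,0)->write 0,move L,goto A. Now: state=A, head=0, tape[-1..2]=0100 (head:  ^)
Step 3: in state A at pos 0, read 1 -> (A,1)->write 0,move R,goto C. Now: state=C, head=1, tape[-1..2]=0000 (head:   ^)
Step 4: in state C at pos 1, read 0 -> (C,0)->write 0,move R,goto H. Now: state=H, head=2, tape[-1..3]=00000 (head:    ^)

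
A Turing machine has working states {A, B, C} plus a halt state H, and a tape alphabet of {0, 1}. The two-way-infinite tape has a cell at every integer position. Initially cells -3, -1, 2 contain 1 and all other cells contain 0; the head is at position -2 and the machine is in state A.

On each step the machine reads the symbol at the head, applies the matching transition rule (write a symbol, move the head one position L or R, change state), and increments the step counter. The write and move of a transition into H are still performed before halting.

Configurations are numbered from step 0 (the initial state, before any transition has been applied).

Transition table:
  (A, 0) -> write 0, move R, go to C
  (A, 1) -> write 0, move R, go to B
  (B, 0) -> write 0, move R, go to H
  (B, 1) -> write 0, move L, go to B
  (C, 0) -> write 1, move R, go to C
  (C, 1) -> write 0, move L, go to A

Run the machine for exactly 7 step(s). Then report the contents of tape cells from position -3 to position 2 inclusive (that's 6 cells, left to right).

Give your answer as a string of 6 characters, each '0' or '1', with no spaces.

Step 1: in state A at pos -2, read 0 -> (A,0)->write 0,move R,goto C. Now: state=C, head=-1, tape[-4..3]=01010010 (head:    ^)
Step 2: in state C at pos -1, read 1 -> (C,1)->write 0,move L,goto A. Now: state=A, head=-2, tape[-4..3]=01000010 (head:   ^)
Step 3: in state A at pos -2, read 0 -> (A,0)->write 0,move R,goto C. Now: state=C, head=-1, tape[-4..3]=01000010 (head:    ^)
Step 4: in state C at pos -1, read 0 -> (C,0)->write 1,move R,goto C. Now: state=C, head=0, tape[-4..3]=01010010 (head:     ^)
Step 5: in state C at pos 0, read 0 -> (C,0)->write 1,move R,goto C. Now: state=C, head=1, tape[-4..3]=01011010 (head:      ^)
Step 6: in state C at pos 1, read 0 -> (C,0)->write 1,move R,goto C. Now: state=C, head=2, tape[-4..3]=01011110 (head:       ^)
Step 7: in state C at pos 2, read 1 -> (C,1)->write 0,move L,goto A. Now: state=A, head=1, tape[-4..3]=01011100 (head:      ^)

Answer: 101110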